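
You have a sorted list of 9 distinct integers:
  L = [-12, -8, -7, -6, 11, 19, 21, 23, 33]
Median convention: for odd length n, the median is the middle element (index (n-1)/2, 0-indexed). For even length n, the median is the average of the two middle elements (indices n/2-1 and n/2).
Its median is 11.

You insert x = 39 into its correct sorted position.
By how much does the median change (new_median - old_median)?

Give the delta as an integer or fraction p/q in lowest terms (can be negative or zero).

Answer: 4

Derivation:
Old median = 11
After inserting x = 39: new sorted = [-12, -8, -7, -6, 11, 19, 21, 23, 33, 39]
New median = 15
Delta = 15 - 11 = 4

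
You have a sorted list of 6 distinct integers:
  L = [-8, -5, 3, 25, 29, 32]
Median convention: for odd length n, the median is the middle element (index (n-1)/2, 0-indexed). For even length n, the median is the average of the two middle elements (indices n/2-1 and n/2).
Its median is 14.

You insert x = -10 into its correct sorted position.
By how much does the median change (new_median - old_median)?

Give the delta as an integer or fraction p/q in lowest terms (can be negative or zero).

Answer: -11

Derivation:
Old median = 14
After inserting x = -10: new sorted = [-10, -8, -5, 3, 25, 29, 32]
New median = 3
Delta = 3 - 14 = -11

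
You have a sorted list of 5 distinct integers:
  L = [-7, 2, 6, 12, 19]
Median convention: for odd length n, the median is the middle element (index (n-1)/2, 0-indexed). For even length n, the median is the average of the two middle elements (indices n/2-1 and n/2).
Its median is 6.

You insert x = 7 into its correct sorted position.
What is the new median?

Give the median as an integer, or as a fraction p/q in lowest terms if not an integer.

Answer: 13/2

Derivation:
Old list (sorted, length 5): [-7, 2, 6, 12, 19]
Old median = 6
Insert x = 7
Old length odd (5). Middle was index 2 = 6.
New length even (6). New median = avg of two middle elements.
x = 7: 3 elements are < x, 2 elements are > x.
New sorted list: [-7, 2, 6, 7, 12, 19]
New median = 13/2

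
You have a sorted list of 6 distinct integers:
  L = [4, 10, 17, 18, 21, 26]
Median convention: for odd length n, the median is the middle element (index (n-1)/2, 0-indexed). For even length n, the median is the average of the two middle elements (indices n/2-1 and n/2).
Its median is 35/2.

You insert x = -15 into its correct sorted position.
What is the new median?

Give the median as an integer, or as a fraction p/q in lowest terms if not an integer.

Answer: 17

Derivation:
Old list (sorted, length 6): [4, 10, 17, 18, 21, 26]
Old median = 35/2
Insert x = -15
Old length even (6). Middle pair: indices 2,3 = 17,18.
New length odd (7). New median = single middle element.
x = -15: 0 elements are < x, 6 elements are > x.
New sorted list: [-15, 4, 10, 17, 18, 21, 26]
New median = 17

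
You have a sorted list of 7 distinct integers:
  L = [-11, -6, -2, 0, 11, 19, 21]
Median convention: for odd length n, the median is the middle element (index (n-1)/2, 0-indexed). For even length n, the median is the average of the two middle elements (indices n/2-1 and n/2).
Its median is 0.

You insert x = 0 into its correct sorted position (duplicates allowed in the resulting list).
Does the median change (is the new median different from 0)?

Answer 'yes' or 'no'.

Answer: no

Derivation:
Old median = 0
Insert x = 0
New median = 0
Changed? no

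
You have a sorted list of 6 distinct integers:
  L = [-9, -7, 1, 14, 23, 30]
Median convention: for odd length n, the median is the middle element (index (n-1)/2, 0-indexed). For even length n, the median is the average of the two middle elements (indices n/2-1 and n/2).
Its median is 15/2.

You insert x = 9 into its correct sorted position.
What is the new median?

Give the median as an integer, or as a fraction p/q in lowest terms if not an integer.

Answer: 9

Derivation:
Old list (sorted, length 6): [-9, -7, 1, 14, 23, 30]
Old median = 15/2
Insert x = 9
Old length even (6). Middle pair: indices 2,3 = 1,14.
New length odd (7). New median = single middle element.
x = 9: 3 elements are < x, 3 elements are > x.
New sorted list: [-9, -7, 1, 9, 14, 23, 30]
New median = 9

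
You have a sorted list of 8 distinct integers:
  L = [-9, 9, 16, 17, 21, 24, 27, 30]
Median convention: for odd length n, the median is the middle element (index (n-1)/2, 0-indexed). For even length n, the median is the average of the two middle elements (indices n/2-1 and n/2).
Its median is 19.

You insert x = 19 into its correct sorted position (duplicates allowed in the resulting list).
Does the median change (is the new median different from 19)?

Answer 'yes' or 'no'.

Answer: no

Derivation:
Old median = 19
Insert x = 19
New median = 19
Changed? no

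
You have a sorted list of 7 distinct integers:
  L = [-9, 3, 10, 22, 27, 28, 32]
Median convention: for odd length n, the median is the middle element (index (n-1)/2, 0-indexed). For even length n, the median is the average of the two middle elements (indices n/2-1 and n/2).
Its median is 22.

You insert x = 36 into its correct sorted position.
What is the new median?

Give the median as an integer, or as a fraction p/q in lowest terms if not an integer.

Old list (sorted, length 7): [-9, 3, 10, 22, 27, 28, 32]
Old median = 22
Insert x = 36
Old length odd (7). Middle was index 3 = 22.
New length even (8). New median = avg of two middle elements.
x = 36: 7 elements are < x, 0 elements are > x.
New sorted list: [-9, 3, 10, 22, 27, 28, 32, 36]
New median = 49/2

Answer: 49/2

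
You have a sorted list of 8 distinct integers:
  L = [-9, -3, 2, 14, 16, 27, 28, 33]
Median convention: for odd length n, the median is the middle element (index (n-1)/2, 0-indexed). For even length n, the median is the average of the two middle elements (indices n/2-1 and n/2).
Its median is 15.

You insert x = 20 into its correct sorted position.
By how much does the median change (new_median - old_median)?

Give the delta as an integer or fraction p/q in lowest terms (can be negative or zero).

Old median = 15
After inserting x = 20: new sorted = [-9, -3, 2, 14, 16, 20, 27, 28, 33]
New median = 16
Delta = 16 - 15 = 1

Answer: 1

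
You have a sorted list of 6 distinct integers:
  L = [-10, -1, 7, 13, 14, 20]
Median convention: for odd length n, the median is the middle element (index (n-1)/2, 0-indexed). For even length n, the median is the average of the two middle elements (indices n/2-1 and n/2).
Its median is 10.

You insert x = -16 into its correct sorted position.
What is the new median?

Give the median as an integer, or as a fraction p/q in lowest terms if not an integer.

Old list (sorted, length 6): [-10, -1, 7, 13, 14, 20]
Old median = 10
Insert x = -16
Old length even (6). Middle pair: indices 2,3 = 7,13.
New length odd (7). New median = single middle element.
x = -16: 0 elements are < x, 6 elements are > x.
New sorted list: [-16, -10, -1, 7, 13, 14, 20]
New median = 7

Answer: 7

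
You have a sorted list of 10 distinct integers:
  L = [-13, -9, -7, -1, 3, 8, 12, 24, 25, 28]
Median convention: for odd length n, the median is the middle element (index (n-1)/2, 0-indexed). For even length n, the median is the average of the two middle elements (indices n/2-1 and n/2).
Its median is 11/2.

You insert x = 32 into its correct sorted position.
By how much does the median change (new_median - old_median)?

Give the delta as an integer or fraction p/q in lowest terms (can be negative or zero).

Answer: 5/2

Derivation:
Old median = 11/2
After inserting x = 32: new sorted = [-13, -9, -7, -1, 3, 8, 12, 24, 25, 28, 32]
New median = 8
Delta = 8 - 11/2 = 5/2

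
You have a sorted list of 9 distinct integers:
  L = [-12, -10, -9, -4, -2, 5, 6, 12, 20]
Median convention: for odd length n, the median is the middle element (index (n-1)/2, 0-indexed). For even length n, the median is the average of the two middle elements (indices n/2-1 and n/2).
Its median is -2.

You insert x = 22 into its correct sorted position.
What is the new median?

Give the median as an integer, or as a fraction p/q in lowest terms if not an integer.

Answer: 3/2

Derivation:
Old list (sorted, length 9): [-12, -10, -9, -4, -2, 5, 6, 12, 20]
Old median = -2
Insert x = 22
Old length odd (9). Middle was index 4 = -2.
New length even (10). New median = avg of two middle elements.
x = 22: 9 elements are < x, 0 elements are > x.
New sorted list: [-12, -10, -9, -4, -2, 5, 6, 12, 20, 22]
New median = 3/2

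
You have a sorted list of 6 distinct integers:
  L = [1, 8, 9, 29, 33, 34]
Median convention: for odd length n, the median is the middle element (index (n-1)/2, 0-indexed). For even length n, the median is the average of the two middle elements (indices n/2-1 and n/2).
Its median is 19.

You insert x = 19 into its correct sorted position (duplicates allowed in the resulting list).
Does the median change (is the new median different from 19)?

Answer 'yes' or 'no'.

Answer: no

Derivation:
Old median = 19
Insert x = 19
New median = 19
Changed? no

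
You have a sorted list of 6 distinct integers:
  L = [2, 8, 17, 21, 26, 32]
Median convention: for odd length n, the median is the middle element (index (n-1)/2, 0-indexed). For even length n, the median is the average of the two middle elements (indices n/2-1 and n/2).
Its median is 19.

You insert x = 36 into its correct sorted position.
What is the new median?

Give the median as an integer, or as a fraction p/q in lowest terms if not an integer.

Old list (sorted, length 6): [2, 8, 17, 21, 26, 32]
Old median = 19
Insert x = 36
Old length even (6). Middle pair: indices 2,3 = 17,21.
New length odd (7). New median = single middle element.
x = 36: 6 elements are < x, 0 elements are > x.
New sorted list: [2, 8, 17, 21, 26, 32, 36]
New median = 21

Answer: 21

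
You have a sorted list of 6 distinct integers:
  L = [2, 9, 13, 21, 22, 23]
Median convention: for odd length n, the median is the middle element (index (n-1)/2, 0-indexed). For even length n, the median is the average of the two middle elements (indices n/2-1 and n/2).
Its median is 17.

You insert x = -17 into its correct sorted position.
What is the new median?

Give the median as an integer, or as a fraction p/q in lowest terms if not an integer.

Answer: 13

Derivation:
Old list (sorted, length 6): [2, 9, 13, 21, 22, 23]
Old median = 17
Insert x = -17
Old length even (6). Middle pair: indices 2,3 = 13,21.
New length odd (7). New median = single middle element.
x = -17: 0 elements are < x, 6 elements are > x.
New sorted list: [-17, 2, 9, 13, 21, 22, 23]
New median = 13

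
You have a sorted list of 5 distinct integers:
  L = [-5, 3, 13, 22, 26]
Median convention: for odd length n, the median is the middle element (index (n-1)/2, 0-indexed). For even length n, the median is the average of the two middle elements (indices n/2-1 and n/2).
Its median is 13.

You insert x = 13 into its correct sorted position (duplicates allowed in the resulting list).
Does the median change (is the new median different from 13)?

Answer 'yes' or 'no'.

Old median = 13
Insert x = 13
New median = 13
Changed? no

Answer: no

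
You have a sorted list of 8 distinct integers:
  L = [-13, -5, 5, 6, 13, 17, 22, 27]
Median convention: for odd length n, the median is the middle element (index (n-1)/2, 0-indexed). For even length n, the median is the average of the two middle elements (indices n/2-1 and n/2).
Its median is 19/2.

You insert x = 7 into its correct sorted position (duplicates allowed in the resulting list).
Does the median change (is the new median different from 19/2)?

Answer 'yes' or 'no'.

Answer: yes

Derivation:
Old median = 19/2
Insert x = 7
New median = 7
Changed? yes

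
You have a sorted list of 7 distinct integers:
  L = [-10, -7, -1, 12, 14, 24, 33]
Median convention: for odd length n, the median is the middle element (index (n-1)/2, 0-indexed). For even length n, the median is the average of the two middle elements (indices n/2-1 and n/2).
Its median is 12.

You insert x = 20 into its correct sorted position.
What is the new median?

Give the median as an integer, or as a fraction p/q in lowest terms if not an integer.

Old list (sorted, length 7): [-10, -7, -1, 12, 14, 24, 33]
Old median = 12
Insert x = 20
Old length odd (7). Middle was index 3 = 12.
New length even (8). New median = avg of two middle elements.
x = 20: 5 elements are < x, 2 elements are > x.
New sorted list: [-10, -7, -1, 12, 14, 20, 24, 33]
New median = 13

Answer: 13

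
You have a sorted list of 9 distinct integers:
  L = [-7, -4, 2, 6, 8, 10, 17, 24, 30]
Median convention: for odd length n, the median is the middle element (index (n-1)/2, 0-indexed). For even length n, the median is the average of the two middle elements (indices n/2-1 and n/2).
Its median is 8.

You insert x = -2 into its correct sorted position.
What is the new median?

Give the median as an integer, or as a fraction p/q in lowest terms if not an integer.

Old list (sorted, length 9): [-7, -4, 2, 6, 8, 10, 17, 24, 30]
Old median = 8
Insert x = -2
Old length odd (9). Middle was index 4 = 8.
New length even (10). New median = avg of two middle elements.
x = -2: 2 elements are < x, 7 elements are > x.
New sorted list: [-7, -4, -2, 2, 6, 8, 10, 17, 24, 30]
New median = 7

Answer: 7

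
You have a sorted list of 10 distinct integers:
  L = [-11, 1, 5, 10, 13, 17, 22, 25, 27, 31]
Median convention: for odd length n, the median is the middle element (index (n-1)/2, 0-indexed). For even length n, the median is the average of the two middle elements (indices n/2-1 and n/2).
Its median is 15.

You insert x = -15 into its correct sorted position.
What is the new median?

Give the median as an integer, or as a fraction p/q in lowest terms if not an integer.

Answer: 13

Derivation:
Old list (sorted, length 10): [-11, 1, 5, 10, 13, 17, 22, 25, 27, 31]
Old median = 15
Insert x = -15
Old length even (10). Middle pair: indices 4,5 = 13,17.
New length odd (11). New median = single middle element.
x = -15: 0 elements are < x, 10 elements are > x.
New sorted list: [-15, -11, 1, 5, 10, 13, 17, 22, 25, 27, 31]
New median = 13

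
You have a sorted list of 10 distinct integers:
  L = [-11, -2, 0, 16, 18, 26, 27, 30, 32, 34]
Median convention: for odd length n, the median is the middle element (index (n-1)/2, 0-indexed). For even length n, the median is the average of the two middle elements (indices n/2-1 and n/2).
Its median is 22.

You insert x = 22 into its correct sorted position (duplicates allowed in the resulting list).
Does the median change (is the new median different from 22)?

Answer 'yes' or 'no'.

Answer: no

Derivation:
Old median = 22
Insert x = 22
New median = 22
Changed? no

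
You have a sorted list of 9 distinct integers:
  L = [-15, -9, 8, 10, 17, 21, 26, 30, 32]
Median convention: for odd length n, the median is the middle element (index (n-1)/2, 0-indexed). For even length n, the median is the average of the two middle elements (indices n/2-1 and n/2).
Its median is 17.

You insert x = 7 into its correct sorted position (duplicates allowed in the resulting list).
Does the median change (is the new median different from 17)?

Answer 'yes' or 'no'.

Answer: yes

Derivation:
Old median = 17
Insert x = 7
New median = 27/2
Changed? yes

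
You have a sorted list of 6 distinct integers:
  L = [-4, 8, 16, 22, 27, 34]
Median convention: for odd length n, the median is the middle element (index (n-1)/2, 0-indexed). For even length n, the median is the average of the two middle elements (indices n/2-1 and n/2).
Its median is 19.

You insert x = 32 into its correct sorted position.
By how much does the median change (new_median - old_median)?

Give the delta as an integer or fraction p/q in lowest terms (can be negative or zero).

Answer: 3

Derivation:
Old median = 19
After inserting x = 32: new sorted = [-4, 8, 16, 22, 27, 32, 34]
New median = 22
Delta = 22 - 19 = 3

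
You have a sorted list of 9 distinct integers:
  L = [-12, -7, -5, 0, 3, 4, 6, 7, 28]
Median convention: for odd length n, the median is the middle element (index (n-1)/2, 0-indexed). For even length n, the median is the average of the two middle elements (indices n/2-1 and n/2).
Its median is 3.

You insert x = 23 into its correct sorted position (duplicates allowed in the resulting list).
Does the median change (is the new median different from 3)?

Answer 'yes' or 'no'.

Answer: yes

Derivation:
Old median = 3
Insert x = 23
New median = 7/2
Changed? yes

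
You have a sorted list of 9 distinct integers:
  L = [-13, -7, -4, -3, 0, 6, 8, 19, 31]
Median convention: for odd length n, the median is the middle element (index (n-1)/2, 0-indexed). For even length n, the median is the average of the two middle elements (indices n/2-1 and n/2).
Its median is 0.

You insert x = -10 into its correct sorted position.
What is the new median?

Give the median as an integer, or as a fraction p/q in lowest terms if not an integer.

Old list (sorted, length 9): [-13, -7, -4, -3, 0, 6, 8, 19, 31]
Old median = 0
Insert x = -10
Old length odd (9). Middle was index 4 = 0.
New length even (10). New median = avg of two middle elements.
x = -10: 1 elements are < x, 8 elements are > x.
New sorted list: [-13, -10, -7, -4, -3, 0, 6, 8, 19, 31]
New median = -3/2

Answer: -3/2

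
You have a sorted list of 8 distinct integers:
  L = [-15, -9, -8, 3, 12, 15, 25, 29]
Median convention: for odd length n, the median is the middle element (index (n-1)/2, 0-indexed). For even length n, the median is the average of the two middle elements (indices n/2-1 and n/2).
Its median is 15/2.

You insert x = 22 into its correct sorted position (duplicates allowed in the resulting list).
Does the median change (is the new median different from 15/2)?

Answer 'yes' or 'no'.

Old median = 15/2
Insert x = 22
New median = 12
Changed? yes

Answer: yes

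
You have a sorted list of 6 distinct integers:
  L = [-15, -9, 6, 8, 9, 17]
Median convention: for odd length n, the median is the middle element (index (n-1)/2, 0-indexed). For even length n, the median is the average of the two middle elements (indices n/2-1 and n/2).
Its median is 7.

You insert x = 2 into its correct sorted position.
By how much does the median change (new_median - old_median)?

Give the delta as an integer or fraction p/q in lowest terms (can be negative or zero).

Old median = 7
After inserting x = 2: new sorted = [-15, -9, 2, 6, 8, 9, 17]
New median = 6
Delta = 6 - 7 = -1

Answer: -1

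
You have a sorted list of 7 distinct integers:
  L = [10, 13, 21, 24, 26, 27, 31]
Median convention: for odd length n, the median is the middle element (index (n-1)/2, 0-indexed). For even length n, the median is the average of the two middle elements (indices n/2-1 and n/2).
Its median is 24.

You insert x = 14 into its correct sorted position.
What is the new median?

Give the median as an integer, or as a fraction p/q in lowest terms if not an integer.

Answer: 45/2

Derivation:
Old list (sorted, length 7): [10, 13, 21, 24, 26, 27, 31]
Old median = 24
Insert x = 14
Old length odd (7). Middle was index 3 = 24.
New length even (8). New median = avg of two middle elements.
x = 14: 2 elements are < x, 5 elements are > x.
New sorted list: [10, 13, 14, 21, 24, 26, 27, 31]
New median = 45/2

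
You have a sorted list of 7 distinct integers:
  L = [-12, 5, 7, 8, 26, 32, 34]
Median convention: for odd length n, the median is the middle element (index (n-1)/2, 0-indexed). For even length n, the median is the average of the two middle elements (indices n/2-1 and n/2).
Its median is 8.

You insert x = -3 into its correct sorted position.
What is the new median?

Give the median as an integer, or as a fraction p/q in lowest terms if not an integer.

Answer: 15/2

Derivation:
Old list (sorted, length 7): [-12, 5, 7, 8, 26, 32, 34]
Old median = 8
Insert x = -3
Old length odd (7). Middle was index 3 = 8.
New length even (8). New median = avg of two middle elements.
x = -3: 1 elements are < x, 6 elements are > x.
New sorted list: [-12, -3, 5, 7, 8, 26, 32, 34]
New median = 15/2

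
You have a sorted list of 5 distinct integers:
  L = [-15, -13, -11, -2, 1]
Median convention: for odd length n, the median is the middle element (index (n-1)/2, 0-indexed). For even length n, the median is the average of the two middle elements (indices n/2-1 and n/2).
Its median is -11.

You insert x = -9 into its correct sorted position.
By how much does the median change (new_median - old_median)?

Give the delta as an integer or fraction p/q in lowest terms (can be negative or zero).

Answer: 1

Derivation:
Old median = -11
After inserting x = -9: new sorted = [-15, -13, -11, -9, -2, 1]
New median = -10
Delta = -10 - -11 = 1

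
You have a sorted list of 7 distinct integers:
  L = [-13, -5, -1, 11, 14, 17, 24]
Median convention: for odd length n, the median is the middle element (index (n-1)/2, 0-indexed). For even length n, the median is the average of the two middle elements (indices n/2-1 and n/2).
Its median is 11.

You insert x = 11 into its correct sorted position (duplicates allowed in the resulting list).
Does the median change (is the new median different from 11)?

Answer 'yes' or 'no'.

Answer: no

Derivation:
Old median = 11
Insert x = 11
New median = 11
Changed? no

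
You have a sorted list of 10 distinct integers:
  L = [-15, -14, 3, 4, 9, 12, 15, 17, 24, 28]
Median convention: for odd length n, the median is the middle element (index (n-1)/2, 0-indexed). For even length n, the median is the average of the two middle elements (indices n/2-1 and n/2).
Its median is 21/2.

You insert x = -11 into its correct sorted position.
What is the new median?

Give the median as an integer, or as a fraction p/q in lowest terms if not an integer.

Answer: 9

Derivation:
Old list (sorted, length 10): [-15, -14, 3, 4, 9, 12, 15, 17, 24, 28]
Old median = 21/2
Insert x = -11
Old length even (10). Middle pair: indices 4,5 = 9,12.
New length odd (11). New median = single middle element.
x = -11: 2 elements are < x, 8 elements are > x.
New sorted list: [-15, -14, -11, 3, 4, 9, 12, 15, 17, 24, 28]
New median = 9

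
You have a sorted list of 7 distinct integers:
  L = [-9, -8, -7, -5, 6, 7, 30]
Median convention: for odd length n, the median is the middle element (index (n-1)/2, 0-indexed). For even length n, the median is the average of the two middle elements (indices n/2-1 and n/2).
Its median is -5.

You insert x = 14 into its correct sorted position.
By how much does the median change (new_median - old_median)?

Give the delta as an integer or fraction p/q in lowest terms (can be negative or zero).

Old median = -5
After inserting x = 14: new sorted = [-9, -8, -7, -5, 6, 7, 14, 30]
New median = 1/2
Delta = 1/2 - -5 = 11/2

Answer: 11/2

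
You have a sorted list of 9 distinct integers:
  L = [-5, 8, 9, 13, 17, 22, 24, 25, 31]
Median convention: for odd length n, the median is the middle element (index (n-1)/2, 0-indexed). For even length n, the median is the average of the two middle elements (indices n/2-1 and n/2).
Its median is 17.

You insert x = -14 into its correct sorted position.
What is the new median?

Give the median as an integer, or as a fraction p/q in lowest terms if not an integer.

Old list (sorted, length 9): [-5, 8, 9, 13, 17, 22, 24, 25, 31]
Old median = 17
Insert x = -14
Old length odd (9). Middle was index 4 = 17.
New length even (10). New median = avg of two middle elements.
x = -14: 0 elements are < x, 9 elements are > x.
New sorted list: [-14, -5, 8, 9, 13, 17, 22, 24, 25, 31]
New median = 15

Answer: 15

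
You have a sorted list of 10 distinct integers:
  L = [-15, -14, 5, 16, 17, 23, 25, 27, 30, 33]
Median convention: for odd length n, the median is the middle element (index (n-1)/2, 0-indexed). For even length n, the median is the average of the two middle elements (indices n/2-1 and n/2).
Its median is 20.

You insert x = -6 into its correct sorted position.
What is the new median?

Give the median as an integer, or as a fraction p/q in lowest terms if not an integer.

Answer: 17

Derivation:
Old list (sorted, length 10): [-15, -14, 5, 16, 17, 23, 25, 27, 30, 33]
Old median = 20
Insert x = -6
Old length even (10). Middle pair: indices 4,5 = 17,23.
New length odd (11). New median = single middle element.
x = -6: 2 elements are < x, 8 elements are > x.
New sorted list: [-15, -14, -6, 5, 16, 17, 23, 25, 27, 30, 33]
New median = 17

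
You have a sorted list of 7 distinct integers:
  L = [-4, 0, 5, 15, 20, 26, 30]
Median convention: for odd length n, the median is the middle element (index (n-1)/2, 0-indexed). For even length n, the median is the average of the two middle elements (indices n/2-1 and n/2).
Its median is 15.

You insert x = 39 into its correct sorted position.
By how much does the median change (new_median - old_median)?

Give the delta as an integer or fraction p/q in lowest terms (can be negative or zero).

Old median = 15
After inserting x = 39: new sorted = [-4, 0, 5, 15, 20, 26, 30, 39]
New median = 35/2
Delta = 35/2 - 15 = 5/2

Answer: 5/2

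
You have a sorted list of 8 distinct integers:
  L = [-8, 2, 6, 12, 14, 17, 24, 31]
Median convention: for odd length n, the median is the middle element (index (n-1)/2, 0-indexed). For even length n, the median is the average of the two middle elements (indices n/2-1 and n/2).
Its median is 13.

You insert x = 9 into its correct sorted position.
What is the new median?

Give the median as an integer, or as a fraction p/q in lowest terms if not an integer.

Answer: 12

Derivation:
Old list (sorted, length 8): [-8, 2, 6, 12, 14, 17, 24, 31]
Old median = 13
Insert x = 9
Old length even (8). Middle pair: indices 3,4 = 12,14.
New length odd (9). New median = single middle element.
x = 9: 3 elements are < x, 5 elements are > x.
New sorted list: [-8, 2, 6, 9, 12, 14, 17, 24, 31]
New median = 12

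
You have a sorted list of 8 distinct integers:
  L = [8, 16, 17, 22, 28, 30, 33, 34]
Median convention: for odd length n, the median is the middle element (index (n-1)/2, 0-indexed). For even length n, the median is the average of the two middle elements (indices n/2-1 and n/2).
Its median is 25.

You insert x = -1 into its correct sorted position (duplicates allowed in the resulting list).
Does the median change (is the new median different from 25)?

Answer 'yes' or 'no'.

Old median = 25
Insert x = -1
New median = 22
Changed? yes

Answer: yes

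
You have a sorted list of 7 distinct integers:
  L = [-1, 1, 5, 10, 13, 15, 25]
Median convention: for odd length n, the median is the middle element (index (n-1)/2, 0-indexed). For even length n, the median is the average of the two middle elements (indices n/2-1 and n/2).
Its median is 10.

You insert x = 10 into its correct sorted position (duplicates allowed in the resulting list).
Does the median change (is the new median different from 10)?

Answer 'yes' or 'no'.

Answer: no

Derivation:
Old median = 10
Insert x = 10
New median = 10
Changed? no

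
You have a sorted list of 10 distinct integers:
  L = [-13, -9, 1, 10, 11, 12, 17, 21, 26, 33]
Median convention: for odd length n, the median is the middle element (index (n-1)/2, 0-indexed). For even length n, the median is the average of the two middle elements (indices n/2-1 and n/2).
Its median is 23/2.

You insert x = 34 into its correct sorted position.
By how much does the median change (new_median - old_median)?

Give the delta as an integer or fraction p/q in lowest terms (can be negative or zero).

Old median = 23/2
After inserting x = 34: new sorted = [-13, -9, 1, 10, 11, 12, 17, 21, 26, 33, 34]
New median = 12
Delta = 12 - 23/2 = 1/2

Answer: 1/2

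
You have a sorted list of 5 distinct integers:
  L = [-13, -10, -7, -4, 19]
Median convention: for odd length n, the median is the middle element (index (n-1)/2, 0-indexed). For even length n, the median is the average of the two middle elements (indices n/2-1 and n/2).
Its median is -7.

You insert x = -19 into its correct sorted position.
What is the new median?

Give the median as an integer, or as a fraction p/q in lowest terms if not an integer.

Old list (sorted, length 5): [-13, -10, -7, -4, 19]
Old median = -7
Insert x = -19
Old length odd (5). Middle was index 2 = -7.
New length even (6). New median = avg of two middle elements.
x = -19: 0 elements are < x, 5 elements are > x.
New sorted list: [-19, -13, -10, -7, -4, 19]
New median = -17/2

Answer: -17/2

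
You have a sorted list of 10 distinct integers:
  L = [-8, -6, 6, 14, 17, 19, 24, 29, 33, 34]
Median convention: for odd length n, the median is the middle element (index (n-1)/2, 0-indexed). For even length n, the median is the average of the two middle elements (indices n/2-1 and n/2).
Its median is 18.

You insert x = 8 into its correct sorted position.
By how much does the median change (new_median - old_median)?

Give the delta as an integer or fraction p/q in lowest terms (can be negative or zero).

Old median = 18
After inserting x = 8: new sorted = [-8, -6, 6, 8, 14, 17, 19, 24, 29, 33, 34]
New median = 17
Delta = 17 - 18 = -1

Answer: -1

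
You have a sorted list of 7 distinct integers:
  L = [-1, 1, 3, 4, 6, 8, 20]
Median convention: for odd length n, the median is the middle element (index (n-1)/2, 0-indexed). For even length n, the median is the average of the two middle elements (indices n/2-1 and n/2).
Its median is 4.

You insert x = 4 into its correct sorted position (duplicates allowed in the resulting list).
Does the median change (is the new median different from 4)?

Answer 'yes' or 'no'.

Old median = 4
Insert x = 4
New median = 4
Changed? no

Answer: no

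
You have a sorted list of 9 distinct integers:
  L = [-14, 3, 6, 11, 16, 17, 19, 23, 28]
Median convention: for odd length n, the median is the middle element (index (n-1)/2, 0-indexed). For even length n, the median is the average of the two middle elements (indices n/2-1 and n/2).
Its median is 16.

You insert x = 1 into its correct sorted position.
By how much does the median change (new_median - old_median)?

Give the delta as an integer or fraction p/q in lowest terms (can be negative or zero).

Answer: -5/2

Derivation:
Old median = 16
After inserting x = 1: new sorted = [-14, 1, 3, 6, 11, 16, 17, 19, 23, 28]
New median = 27/2
Delta = 27/2 - 16 = -5/2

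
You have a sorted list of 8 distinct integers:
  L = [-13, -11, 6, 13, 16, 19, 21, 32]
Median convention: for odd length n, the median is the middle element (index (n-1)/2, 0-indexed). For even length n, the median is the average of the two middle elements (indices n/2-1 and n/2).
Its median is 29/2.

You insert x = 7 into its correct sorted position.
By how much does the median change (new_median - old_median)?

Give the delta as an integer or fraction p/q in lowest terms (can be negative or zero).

Old median = 29/2
After inserting x = 7: new sorted = [-13, -11, 6, 7, 13, 16, 19, 21, 32]
New median = 13
Delta = 13 - 29/2 = -3/2

Answer: -3/2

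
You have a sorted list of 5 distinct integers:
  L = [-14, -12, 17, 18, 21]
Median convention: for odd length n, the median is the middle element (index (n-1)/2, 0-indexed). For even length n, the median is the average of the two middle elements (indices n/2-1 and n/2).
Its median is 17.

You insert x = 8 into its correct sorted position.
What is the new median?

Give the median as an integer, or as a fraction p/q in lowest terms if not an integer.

Old list (sorted, length 5): [-14, -12, 17, 18, 21]
Old median = 17
Insert x = 8
Old length odd (5). Middle was index 2 = 17.
New length even (6). New median = avg of two middle elements.
x = 8: 2 elements are < x, 3 elements are > x.
New sorted list: [-14, -12, 8, 17, 18, 21]
New median = 25/2

Answer: 25/2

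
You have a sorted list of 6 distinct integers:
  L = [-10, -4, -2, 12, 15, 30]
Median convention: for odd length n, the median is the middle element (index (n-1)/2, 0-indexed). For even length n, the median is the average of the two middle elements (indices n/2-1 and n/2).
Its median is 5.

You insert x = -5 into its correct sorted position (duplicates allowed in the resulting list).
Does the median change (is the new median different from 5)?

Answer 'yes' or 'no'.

Old median = 5
Insert x = -5
New median = -2
Changed? yes

Answer: yes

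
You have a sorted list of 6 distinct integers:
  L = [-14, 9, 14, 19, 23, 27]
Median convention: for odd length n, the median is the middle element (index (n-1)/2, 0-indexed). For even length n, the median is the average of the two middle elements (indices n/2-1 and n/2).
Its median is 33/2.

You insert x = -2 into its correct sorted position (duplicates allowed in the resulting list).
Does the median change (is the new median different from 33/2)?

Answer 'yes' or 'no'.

Old median = 33/2
Insert x = -2
New median = 14
Changed? yes

Answer: yes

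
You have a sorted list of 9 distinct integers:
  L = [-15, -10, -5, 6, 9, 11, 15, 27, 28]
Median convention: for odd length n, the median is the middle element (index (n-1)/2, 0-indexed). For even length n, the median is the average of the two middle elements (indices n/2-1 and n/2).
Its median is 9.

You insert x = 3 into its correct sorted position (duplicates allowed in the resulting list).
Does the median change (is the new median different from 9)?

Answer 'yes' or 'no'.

Old median = 9
Insert x = 3
New median = 15/2
Changed? yes

Answer: yes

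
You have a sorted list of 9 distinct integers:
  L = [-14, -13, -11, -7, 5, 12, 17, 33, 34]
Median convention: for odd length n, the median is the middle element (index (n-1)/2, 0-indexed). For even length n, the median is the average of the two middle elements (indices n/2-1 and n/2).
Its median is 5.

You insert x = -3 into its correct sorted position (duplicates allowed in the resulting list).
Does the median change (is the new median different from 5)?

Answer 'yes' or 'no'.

Old median = 5
Insert x = -3
New median = 1
Changed? yes

Answer: yes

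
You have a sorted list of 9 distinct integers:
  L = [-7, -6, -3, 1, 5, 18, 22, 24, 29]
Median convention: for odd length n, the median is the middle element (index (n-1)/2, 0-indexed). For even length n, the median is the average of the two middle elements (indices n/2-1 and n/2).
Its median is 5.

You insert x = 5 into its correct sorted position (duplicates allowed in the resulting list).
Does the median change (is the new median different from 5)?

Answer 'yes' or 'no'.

Old median = 5
Insert x = 5
New median = 5
Changed? no

Answer: no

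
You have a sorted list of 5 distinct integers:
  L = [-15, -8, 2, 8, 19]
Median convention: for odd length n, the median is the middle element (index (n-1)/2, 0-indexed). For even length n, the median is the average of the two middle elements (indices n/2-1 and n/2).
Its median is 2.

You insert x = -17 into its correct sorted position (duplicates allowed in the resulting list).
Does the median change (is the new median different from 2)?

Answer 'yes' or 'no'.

Answer: yes

Derivation:
Old median = 2
Insert x = -17
New median = -3
Changed? yes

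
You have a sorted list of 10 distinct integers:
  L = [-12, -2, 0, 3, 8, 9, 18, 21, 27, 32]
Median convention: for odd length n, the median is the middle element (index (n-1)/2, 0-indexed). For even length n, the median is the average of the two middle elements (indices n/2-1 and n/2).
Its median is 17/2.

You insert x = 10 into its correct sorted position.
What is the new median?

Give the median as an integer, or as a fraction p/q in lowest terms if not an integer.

Old list (sorted, length 10): [-12, -2, 0, 3, 8, 9, 18, 21, 27, 32]
Old median = 17/2
Insert x = 10
Old length even (10). Middle pair: indices 4,5 = 8,9.
New length odd (11). New median = single middle element.
x = 10: 6 elements are < x, 4 elements are > x.
New sorted list: [-12, -2, 0, 3, 8, 9, 10, 18, 21, 27, 32]
New median = 9

Answer: 9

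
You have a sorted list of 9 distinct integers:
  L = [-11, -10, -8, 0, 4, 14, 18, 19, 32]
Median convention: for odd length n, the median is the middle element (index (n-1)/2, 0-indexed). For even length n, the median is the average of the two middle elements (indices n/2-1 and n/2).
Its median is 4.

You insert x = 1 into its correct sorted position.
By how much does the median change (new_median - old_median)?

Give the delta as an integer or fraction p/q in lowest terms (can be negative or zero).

Old median = 4
After inserting x = 1: new sorted = [-11, -10, -8, 0, 1, 4, 14, 18, 19, 32]
New median = 5/2
Delta = 5/2 - 4 = -3/2

Answer: -3/2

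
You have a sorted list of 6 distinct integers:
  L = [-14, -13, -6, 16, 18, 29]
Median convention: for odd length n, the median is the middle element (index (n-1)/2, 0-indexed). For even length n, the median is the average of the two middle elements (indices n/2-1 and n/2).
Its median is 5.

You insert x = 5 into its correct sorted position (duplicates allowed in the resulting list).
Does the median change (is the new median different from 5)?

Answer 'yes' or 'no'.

Old median = 5
Insert x = 5
New median = 5
Changed? no

Answer: no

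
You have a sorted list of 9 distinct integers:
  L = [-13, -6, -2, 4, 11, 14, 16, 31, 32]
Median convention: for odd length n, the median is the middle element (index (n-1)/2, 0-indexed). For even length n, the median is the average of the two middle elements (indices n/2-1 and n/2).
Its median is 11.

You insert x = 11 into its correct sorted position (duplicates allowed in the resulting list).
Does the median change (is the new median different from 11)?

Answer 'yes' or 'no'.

Old median = 11
Insert x = 11
New median = 11
Changed? no

Answer: no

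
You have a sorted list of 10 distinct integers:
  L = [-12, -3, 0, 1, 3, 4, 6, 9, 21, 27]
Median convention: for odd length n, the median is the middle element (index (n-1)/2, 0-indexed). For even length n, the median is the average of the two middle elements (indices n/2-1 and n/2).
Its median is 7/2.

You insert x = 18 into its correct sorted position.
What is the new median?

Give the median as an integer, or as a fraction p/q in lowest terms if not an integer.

Old list (sorted, length 10): [-12, -3, 0, 1, 3, 4, 6, 9, 21, 27]
Old median = 7/2
Insert x = 18
Old length even (10). Middle pair: indices 4,5 = 3,4.
New length odd (11). New median = single middle element.
x = 18: 8 elements are < x, 2 elements are > x.
New sorted list: [-12, -3, 0, 1, 3, 4, 6, 9, 18, 21, 27]
New median = 4

Answer: 4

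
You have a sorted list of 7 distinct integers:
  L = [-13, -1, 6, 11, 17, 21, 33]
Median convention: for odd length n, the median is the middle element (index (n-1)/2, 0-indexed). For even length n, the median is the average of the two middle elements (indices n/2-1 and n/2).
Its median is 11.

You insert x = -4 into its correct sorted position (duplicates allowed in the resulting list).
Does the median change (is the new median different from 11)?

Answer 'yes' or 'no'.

Answer: yes

Derivation:
Old median = 11
Insert x = -4
New median = 17/2
Changed? yes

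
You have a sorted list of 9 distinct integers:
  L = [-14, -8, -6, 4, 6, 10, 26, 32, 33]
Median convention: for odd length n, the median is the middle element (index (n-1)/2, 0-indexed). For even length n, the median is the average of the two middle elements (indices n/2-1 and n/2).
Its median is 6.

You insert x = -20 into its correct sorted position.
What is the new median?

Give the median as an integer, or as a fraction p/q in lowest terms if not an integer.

Answer: 5

Derivation:
Old list (sorted, length 9): [-14, -8, -6, 4, 6, 10, 26, 32, 33]
Old median = 6
Insert x = -20
Old length odd (9). Middle was index 4 = 6.
New length even (10). New median = avg of two middle elements.
x = -20: 0 elements are < x, 9 elements are > x.
New sorted list: [-20, -14, -8, -6, 4, 6, 10, 26, 32, 33]
New median = 5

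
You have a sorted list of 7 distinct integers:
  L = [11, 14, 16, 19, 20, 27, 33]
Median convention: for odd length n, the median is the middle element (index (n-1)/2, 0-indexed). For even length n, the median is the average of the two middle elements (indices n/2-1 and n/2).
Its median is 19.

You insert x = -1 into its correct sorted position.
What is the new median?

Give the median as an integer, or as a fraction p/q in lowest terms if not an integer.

Old list (sorted, length 7): [11, 14, 16, 19, 20, 27, 33]
Old median = 19
Insert x = -1
Old length odd (7). Middle was index 3 = 19.
New length even (8). New median = avg of two middle elements.
x = -1: 0 elements are < x, 7 elements are > x.
New sorted list: [-1, 11, 14, 16, 19, 20, 27, 33]
New median = 35/2

Answer: 35/2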